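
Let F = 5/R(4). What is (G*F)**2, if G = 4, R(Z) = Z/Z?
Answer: 400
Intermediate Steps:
R(Z) = 1
F = 5 (F = 5/1 = 5*1 = 5)
(G*F)**2 = (4*5)**2 = 20**2 = 400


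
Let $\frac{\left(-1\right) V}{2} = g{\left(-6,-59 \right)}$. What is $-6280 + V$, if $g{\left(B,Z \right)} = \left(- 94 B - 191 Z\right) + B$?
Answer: $-29934$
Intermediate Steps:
$g{\left(B,Z \right)} = - 191 Z - 93 B$ ($g{\left(B,Z \right)} = \left(- 191 Z - 94 B\right) + B = - 191 Z - 93 B$)
$V = -23654$ ($V = - 2 \left(\left(-191\right) \left(-59\right) - -558\right) = - 2 \left(11269 + 558\right) = \left(-2\right) 11827 = -23654$)
$-6280 + V = -6280 - 23654 = -29934$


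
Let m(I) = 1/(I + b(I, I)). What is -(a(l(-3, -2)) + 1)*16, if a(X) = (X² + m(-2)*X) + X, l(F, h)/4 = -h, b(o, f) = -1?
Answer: -3376/3 ≈ -1125.3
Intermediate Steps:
m(I) = 1/(-1 + I) (m(I) = 1/(I - 1) = 1/(-1 + I))
l(F, h) = -4*h (l(F, h) = 4*(-h) = -4*h)
a(X) = X² + 2*X/3 (a(X) = (X² + X/(-1 - 2)) + X = (X² + X/(-3)) + X = (X² - X/3) + X = X² + 2*X/3)
-(a(l(-3, -2)) + 1)*16 = -((-4*(-2))*(2 + 3*(-4*(-2)))/3 + 1)*16 = -((⅓)*8*(2 + 3*8) + 1)*16 = -((⅓)*8*(2 + 24) + 1)*16 = -((⅓)*8*26 + 1)*16 = -(208/3 + 1)*16 = -211*16/3 = -1*3376/3 = -3376/3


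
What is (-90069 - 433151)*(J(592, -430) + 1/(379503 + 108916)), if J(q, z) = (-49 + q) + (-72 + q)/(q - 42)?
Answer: -1529061401055032/5372609 ≈ -2.8460e+8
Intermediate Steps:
J(q, z) = -49 + q + (-72 + q)/(-42 + q) (J(q, z) = (-49 + q) + (-72 + q)/(-42 + q) = -49 + q + (-72 + q)/(-42 + q))
(-90069 - 433151)*(J(592, -430) + 1/(379503 + 108916)) = (-90069 - 433151)*((1986 + 592² - 90*592)/(-42 + 592) + 1/(379503 + 108916)) = -523220*((1986 + 350464 - 53280)/550 + 1/488419) = -523220*((1/550)*299170 + 1/488419) = -523220*(29917/55 + 1/488419) = -523220*14612031278/26863045 = -1529061401055032/5372609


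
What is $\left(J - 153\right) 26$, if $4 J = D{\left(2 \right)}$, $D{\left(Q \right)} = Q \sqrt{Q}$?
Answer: $-3978 + 13 \sqrt{2} \approx -3959.6$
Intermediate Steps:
$D{\left(Q \right)} = Q^{\frac{3}{2}}$
$J = \frac{\sqrt{2}}{2}$ ($J = \frac{2^{\frac{3}{2}}}{4} = \frac{2 \sqrt{2}}{4} = \frac{\sqrt{2}}{2} \approx 0.70711$)
$\left(J - 153\right) 26 = \left(\frac{\sqrt{2}}{2} - 153\right) 26 = \left(-153 + \frac{\sqrt{2}}{2}\right) 26 = -3978 + 13 \sqrt{2}$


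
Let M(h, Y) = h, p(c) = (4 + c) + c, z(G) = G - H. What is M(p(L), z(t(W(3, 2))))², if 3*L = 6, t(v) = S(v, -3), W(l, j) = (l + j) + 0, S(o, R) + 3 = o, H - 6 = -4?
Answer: 64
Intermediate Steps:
H = 2 (H = 6 - 4 = 2)
S(o, R) = -3 + o
W(l, j) = j + l (W(l, j) = (j + l) + 0 = j + l)
t(v) = -3 + v
L = 2 (L = (⅓)*6 = 2)
z(G) = -2 + G (z(G) = G - 1*2 = G - 2 = -2 + G)
p(c) = 4 + 2*c
M(p(L), z(t(W(3, 2))))² = (4 + 2*2)² = (4 + 4)² = 8² = 64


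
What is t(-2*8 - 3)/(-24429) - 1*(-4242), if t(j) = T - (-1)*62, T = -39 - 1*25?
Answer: 103627820/24429 ≈ 4242.0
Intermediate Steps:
T = -64 (T = -39 - 25 = -64)
t(j) = -2 (t(j) = -64 - (-1)*62 = -64 - 1*(-62) = -64 + 62 = -2)
t(-2*8 - 3)/(-24429) - 1*(-4242) = -2/(-24429) - 1*(-4242) = -2*(-1/24429) + 4242 = 2/24429 + 4242 = 103627820/24429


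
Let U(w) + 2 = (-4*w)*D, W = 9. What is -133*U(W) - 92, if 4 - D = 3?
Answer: 4962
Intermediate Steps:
D = 1 (D = 4 - 1*3 = 4 - 3 = 1)
U(w) = -2 - 4*w (U(w) = -2 - 4*w*1 = -2 - 4*w)
-133*U(W) - 92 = -133*(-2 - 4*9) - 92 = -133*(-2 - 36) - 92 = -133*(-38) - 92 = 5054 - 92 = 4962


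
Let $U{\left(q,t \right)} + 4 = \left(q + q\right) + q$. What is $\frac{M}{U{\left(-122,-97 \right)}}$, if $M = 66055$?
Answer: $- \frac{13211}{74} \approx -178.53$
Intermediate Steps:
$U{\left(q,t \right)} = -4 + 3 q$ ($U{\left(q,t \right)} = -4 + \left(\left(q + q\right) + q\right) = -4 + \left(2 q + q\right) = -4 + 3 q$)
$\frac{M}{U{\left(-122,-97 \right)}} = \frac{66055}{-4 + 3 \left(-122\right)} = \frac{66055}{-4 - 366} = \frac{66055}{-370} = 66055 \left(- \frac{1}{370}\right) = - \frac{13211}{74}$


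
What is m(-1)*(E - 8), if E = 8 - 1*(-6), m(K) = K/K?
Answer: 6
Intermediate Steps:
m(K) = 1
E = 14 (E = 8 + 6 = 14)
m(-1)*(E - 8) = 1*(14 - 8) = 1*6 = 6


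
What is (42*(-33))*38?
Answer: -52668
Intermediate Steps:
(42*(-33))*38 = -1386*38 = -52668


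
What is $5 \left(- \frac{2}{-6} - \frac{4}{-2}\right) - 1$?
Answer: $\frac{32}{3} \approx 10.667$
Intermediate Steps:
$5 \left(- \frac{2}{-6} - \frac{4}{-2}\right) - 1 = 5 \left(\left(-2\right) \left(- \frac{1}{6}\right) - -2\right) - 1 = 5 \left(\frac{1}{3} + 2\right) - 1 = 5 \cdot \frac{7}{3} - 1 = \frac{35}{3} - 1 = \frac{32}{3}$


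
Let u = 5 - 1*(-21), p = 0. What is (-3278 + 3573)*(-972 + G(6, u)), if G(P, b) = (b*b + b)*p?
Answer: -286740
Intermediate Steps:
u = 26 (u = 5 + 21 = 26)
G(P, b) = 0 (G(P, b) = (b*b + b)*0 = (b² + b)*0 = (b + b²)*0 = 0)
(-3278 + 3573)*(-972 + G(6, u)) = (-3278 + 3573)*(-972 + 0) = 295*(-972) = -286740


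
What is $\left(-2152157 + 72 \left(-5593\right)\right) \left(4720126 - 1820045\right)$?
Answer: $-7409280643093$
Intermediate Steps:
$\left(-2152157 + 72 \left(-5593\right)\right) \left(4720126 - 1820045\right) = \left(-2152157 - 402696\right) 2900081 = \left(-2554853\right) 2900081 = -7409280643093$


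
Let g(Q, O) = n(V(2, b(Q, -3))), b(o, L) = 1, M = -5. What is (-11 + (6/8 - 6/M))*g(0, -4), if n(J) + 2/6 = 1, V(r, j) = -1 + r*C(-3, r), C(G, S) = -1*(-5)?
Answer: -181/30 ≈ -6.0333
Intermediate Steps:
C(G, S) = 5
V(r, j) = -1 + 5*r (V(r, j) = -1 + r*5 = -1 + 5*r)
n(J) = 2/3 (n(J) = -1/3 + 1 = 2/3)
g(Q, O) = 2/3
(-11 + (6/8 - 6/M))*g(0, -4) = (-11 + (6/8 - 6/(-5)))*(2/3) = (-11 + (6*(1/8) - 6*(-1/5)))*(2/3) = (-11 + (3/4 + 6/5))*(2/3) = (-11 + 39/20)*(2/3) = -181/20*2/3 = -181/30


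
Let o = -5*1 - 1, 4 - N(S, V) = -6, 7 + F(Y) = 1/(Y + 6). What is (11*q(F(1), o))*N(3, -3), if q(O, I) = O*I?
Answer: 31680/7 ≈ 4525.7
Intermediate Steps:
F(Y) = -7 + 1/(6 + Y) (F(Y) = -7 + 1/(Y + 6) = -7 + 1/(6 + Y))
N(S, V) = 10 (N(S, V) = 4 - 1*(-6) = 4 + 6 = 10)
o = -6 (o = -5 - 1 = -6)
q(O, I) = I*O
(11*q(F(1), o))*N(3, -3) = (11*(-6*(-41 - 7*1)/(6 + 1)))*10 = (11*(-6*(-41 - 7)/7))*10 = (11*(-6*(-48)/7))*10 = (11*(-6*(-48/7)))*10 = (11*(288/7))*10 = (3168/7)*10 = 31680/7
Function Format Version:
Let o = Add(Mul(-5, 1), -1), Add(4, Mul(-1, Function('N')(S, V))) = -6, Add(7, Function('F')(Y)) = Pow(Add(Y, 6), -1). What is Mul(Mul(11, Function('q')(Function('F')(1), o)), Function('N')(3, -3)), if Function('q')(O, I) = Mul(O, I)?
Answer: Rational(31680, 7) ≈ 4525.7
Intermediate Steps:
Function('F')(Y) = Add(-7, Pow(Add(6, Y), -1)) (Function('F')(Y) = Add(-7, Pow(Add(Y, 6), -1)) = Add(-7, Pow(Add(6, Y), -1)))
Function('N')(S, V) = 10 (Function('N')(S, V) = Add(4, Mul(-1, -6)) = Add(4, 6) = 10)
o = -6 (o = Add(-5, -1) = -6)
Function('q')(O, I) = Mul(I, O)
Mul(Mul(11, Function('q')(Function('F')(1), o)), Function('N')(3, -3)) = Mul(Mul(11, Mul(-6, Mul(Pow(Add(6, 1), -1), Add(-41, Mul(-7, 1))))), 10) = Mul(Mul(11, Mul(-6, Mul(Pow(7, -1), Add(-41, -7)))), 10) = Mul(Mul(11, Mul(-6, Mul(Rational(1, 7), -48))), 10) = Mul(Mul(11, Mul(-6, Rational(-48, 7))), 10) = Mul(Mul(11, Rational(288, 7)), 10) = Mul(Rational(3168, 7), 10) = Rational(31680, 7)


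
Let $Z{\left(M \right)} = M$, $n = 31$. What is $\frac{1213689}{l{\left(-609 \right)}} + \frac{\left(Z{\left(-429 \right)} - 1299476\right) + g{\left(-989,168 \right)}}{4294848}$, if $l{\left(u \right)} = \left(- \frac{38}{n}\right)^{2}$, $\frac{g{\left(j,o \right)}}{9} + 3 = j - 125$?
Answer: $\frac{626164512687005}{775220064} \approx 8.0773 \cdot 10^{5}$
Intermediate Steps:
$g{\left(j,o \right)} = -1152 + 9 j$ ($g{\left(j,o \right)} = -27 + 9 \left(j - 125\right) = -27 + 9 \left(-125 + j\right) = -27 + \left(-1125 + 9 j\right) = -1152 + 9 j$)
$l{\left(u \right)} = \frac{1444}{961}$ ($l{\left(u \right)} = \left(- \frac{38}{31}\right)^{2} = \frac{1444}{961}$)
$\frac{1213689}{l{\left(-609 \right)}} + \frac{\left(Z{\left(-429 \right)} - 1299476\right) + g{\left(-989,168 \right)}}{4294848} = \frac{1213689}{\frac{1444}{961}} + \frac{\left(-429 - 1299476\right) + \left(-1152 + 9 \left(-989\right)\right)}{4294848} = 1213689 \cdot \frac{961}{1444} + \left(-1299905 - 10053\right) \frac{1}{4294848} = \frac{1166355129}{1444} + \left(-1299905 - 10053\right) \frac{1}{4294848} = \frac{1166355129}{1444} - \frac{654979}{2147424} = \frac{626164512687005}{775220064}$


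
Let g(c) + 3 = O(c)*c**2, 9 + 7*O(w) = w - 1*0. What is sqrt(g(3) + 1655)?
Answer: sqrt(80570)/7 ≈ 40.550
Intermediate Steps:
O(w) = -9/7 + w/7 (O(w) = -9/7 + (w - 1*0)/7 = -9/7 + (w + 0)/7 = -9/7 + w/7)
g(c) = -3 + c**2*(-9/7 + c/7) (g(c) = -3 + (-9/7 + c/7)*c**2 = -3 + c**2*(-9/7 + c/7))
sqrt(g(3) + 1655) = sqrt((-3 + (1/7)*3**2*(-9 + 3)) + 1655) = sqrt((-3 + (1/7)*9*(-6)) + 1655) = sqrt((-3 - 54/7) + 1655) = sqrt(-75/7 + 1655) = sqrt(11510/7) = sqrt(80570)/7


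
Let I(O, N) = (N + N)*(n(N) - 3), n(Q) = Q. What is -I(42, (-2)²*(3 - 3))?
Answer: 0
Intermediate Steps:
I(O, N) = 2*N*(-3 + N) (I(O, N) = (N + N)*(N - 3) = (2*N)*(-3 + N) = 2*N*(-3 + N))
-I(42, (-2)²*(3 - 3)) = -2*(-2)²*(3 - 3)*(-3 + (-2)²*(3 - 3)) = -2*4*0*(-3 + 4*0) = -2*0*(-3 + 0) = -2*0*(-3) = -1*0 = 0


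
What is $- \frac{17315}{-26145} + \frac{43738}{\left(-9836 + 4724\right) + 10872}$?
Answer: $\frac{4604683}{557760} \approx 8.2557$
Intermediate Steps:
$- \frac{17315}{-26145} + \frac{43738}{\left(-9836 + 4724\right) + 10872} = \left(-17315\right) \left(- \frac{1}{26145}\right) + \frac{43738}{-5112 + 10872} = \frac{3463}{5229} + \frac{43738}{5760} = \frac{3463}{5229} + 43738 \cdot \frac{1}{5760} = \frac{3463}{5229} + \frac{21869}{2880} = \frac{4604683}{557760}$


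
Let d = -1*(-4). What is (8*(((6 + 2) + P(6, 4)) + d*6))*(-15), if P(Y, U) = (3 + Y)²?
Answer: -13560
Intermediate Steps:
d = 4
(8*(((6 + 2) + P(6, 4)) + d*6))*(-15) = (8*(((6 + 2) + (3 + 6)²) + 4*6))*(-15) = (8*((8 + 9²) + 24))*(-15) = (8*((8 + 81) + 24))*(-15) = (8*(89 + 24))*(-15) = (8*113)*(-15) = 904*(-15) = -13560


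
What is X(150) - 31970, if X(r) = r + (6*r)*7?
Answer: -25520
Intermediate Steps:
X(r) = 43*r (X(r) = r + 42*r = 43*r)
X(150) - 31970 = 43*150 - 31970 = 6450 - 31970 = -25520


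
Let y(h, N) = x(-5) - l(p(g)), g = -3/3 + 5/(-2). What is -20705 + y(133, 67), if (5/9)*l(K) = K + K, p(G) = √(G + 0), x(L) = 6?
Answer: -20699 - 9*I*√14/5 ≈ -20699.0 - 6.735*I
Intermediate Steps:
g = -7/2 (g = -3*⅓ + 5*(-½) = -1 - 5/2 = -7/2 ≈ -3.5000)
p(G) = √G
l(K) = 18*K/5 (l(K) = 9*(K + K)/5 = 9*(2*K)/5 = 18*K/5)
y(h, N) = 6 - 9*I*√14/5 (y(h, N) = 6 - 18*√(-7/2)/5 = 6 - 18*I*√14/2/5 = 6 - 9*I*√14/5)
-20705 + y(133, 67) = -20705 + (6 - 9*I*√14/5) = -20699 - 9*I*√14/5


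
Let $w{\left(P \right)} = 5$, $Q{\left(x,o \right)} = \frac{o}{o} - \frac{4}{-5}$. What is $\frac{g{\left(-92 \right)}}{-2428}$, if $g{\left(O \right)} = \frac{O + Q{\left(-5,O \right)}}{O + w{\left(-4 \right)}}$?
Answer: $- \frac{451}{1056180} \approx -0.00042701$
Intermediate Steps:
$Q{\left(x,o \right)} = \frac{9}{5}$ ($Q{\left(x,o \right)} = 1 - - \frac{4}{5} = 1 + \frac{4}{5} = \frac{9}{5}$)
$g{\left(O \right)} = \frac{\frac{9}{5} + O}{5 + O}$ ($g{\left(O \right)} = \frac{O + \frac{9}{5}}{O + 5} = \frac{\frac{9}{5} + O}{5 + O}$)
$\frac{g{\left(-92 \right)}}{-2428} = \frac{\frac{1}{5 - 92} \left(\frac{9}{5} - 92\right)}{-2428} = \frac{1}{-87} \left(- \frac{451}{5}\right) \left(- \frac{1}{2428}\right) = \left(- \frac{1}{87}\right) \left(- \frac{451}{5}\right) \left(- \frac{1}{2428}\right) = \frac{451}{435} \left(- \frac{1}{2428}\right) = - \frac{451}{1056180}$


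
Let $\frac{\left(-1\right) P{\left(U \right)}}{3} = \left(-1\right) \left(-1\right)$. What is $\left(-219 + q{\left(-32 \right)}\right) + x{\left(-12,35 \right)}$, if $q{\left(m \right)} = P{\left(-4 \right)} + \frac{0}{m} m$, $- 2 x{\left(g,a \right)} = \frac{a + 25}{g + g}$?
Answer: $- \frac{883}{4} \approx -220.75$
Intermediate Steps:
$P{\left(U \right)} = -3$ ($P{\left(U \right)} = - 3 \left(\left(-1\right) \left(-1\right)\right) = \left(-3\right) 1 = -3$)
$x{\left(g,a \right)} = - \frac{25 + a}{4 g}$ ($x{\left(g,a \right)} = - \frac{\left(a + 25\right) \frac{1}{g + g}}{2} = - \frac{\left(25 + a\right) \frac{1}{2 g}}{2} = - \frac{\frac{1}{2} \frac{1}{g} \left(25 + a\right)}{2} = - \frac{25 + a}{4 g}$)
$q{\left(m \right)} = -3$ ($q{\left(m \right)} = -3 + \frac{0}{m} m = -3 + 0 m = -3 + 0 = -3$)
$\left(-219 + q{\left(-32 \right)}\right) + x{\left(-12,35 \right)} = \left(-219 - 3\right) + \frac{-25 - 35}{4 \left(-12\right)} = -222 + \frac{1}{4} \left(- \frac{1}{12}\right) \left(-25 - 35\right) = -222 + \frac{1}{4} \left(- \frac{1}{12}\right) \left(-60\right) = -222 + \frac{5}{4} = - \frac{883}{4}$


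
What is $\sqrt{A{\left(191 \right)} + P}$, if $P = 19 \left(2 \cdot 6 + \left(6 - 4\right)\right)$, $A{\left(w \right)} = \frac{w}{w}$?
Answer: $\sqrt{267} \approx 16.34$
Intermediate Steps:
$A{\left(w \right)} = 1$
$P = 266$ ($P = 19 \left(12 + \left(6 - 4\right)\right) = 19 \left(12 + 2\right) = 19 \cdot 14 = 266$)
$\sqrt{A{\left(191 \right)} + P} = \sqrt{1 + 266} = \sqrt{267}$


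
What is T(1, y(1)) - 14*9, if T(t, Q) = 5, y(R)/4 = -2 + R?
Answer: -121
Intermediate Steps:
y(R) = -8 + 4*R (y(R) = 4*(-2 + R) = -8 + 4*R)
T(1, y(1)) - 14*9 = 5 - 14*9 = 5 - 126 = -121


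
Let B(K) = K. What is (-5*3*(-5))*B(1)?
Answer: 75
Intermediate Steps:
(-5*3*(-5))*B(1) = (-5*3*(-5))*1 = -15*(-5)*1 = 75*1 = 75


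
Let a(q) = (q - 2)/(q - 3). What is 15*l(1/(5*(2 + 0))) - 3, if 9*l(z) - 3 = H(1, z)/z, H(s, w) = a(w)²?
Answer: 23096/2523 ≈ 9.1542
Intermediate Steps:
a(q) = (-2 + q)/(-3 + q)
H(s, w) = (-2 + w)²/(-3 + w)² (H(s, w) = ((-2 + w)/(-3 + w))² = (-2 + w)²/(-3 + w)²)
l(z) = ⅓ + (-2 + z)²/(9*z*(-3 + z)²) (l(z) = ⅓ + (((-2 + z)²/(-3 + z)²)/z)/9 = ⅓ + ((-2 + z)²/(z*(-3 + z)²))/9 = ⅓ + (-2 + z)²/(9*z*(-3 + z)²))
15*l(1/(5*(2 + 0))) - 3 = 15*(⅓ + (-2 + 1/(5*(2 + 0)))²/(9*((1/(5*(2 + 0))))*(-3 + 1/(5*(2 + 0)))²)) - 3 = 15*(⅓ + (-2 + (⅕)/2)²/(9*(((⅕)/2))*(-3 + (⅕)/2)²)) - 3 = 15*(⅓ + (-2 + (⅕)*(½))²/(9*(((⅕)*(½)))*(-3 + (⅕)*(½))²)) - 3 = 15*(⅓ + (-2 + ⅒)²/(9*(⅒)*(-3 + ⅒)²)) - 3 = 15*(⅓ + (⅑)*10*(-19/10)²/(-29/10)²) - 3 = 15*(⅓ + (⅑)*10*(100/841)*(361/100)) - 3 = 15*(⅓ + 3610/7569) - 3 = 15*(6133/7569) - 3 = 30665/2523 - 3 = 23096/2523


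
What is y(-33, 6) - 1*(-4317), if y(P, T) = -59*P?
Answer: 6264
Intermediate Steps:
y(-33, 6) - 1*(-4317) = -59*(-33) - 1*(-4317) = 1947 + 4317 = 6264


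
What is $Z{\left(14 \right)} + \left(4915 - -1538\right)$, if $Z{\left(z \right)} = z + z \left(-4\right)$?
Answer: $6411$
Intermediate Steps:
$Z{\left(z \right)} = - 3 z$ ($Z{\left(z \right)} = z - 4 z = - 3 z$)
$Z{\left(14 \right)} + \left(4915 - -1538\right) = \left(-3\right) 14 + \left(4915 - -1538\right) = -42 + \left(4915 + 1538\right) = -42 + 6453 = 6411$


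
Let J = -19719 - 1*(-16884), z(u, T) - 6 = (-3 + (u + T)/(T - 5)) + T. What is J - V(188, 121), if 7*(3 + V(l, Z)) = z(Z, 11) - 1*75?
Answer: -19785/7 ≈ -2826.4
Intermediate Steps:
z(u, T) = 3 + T + (T + u)/(-5 + T) (z(u, T) = 6 + ((-3 + (u + T)/(T - 5)) + T) = 6 + ((-3 + (T + u)/(-5 + T)) + T) = 6 + (-3 + T + (T + u)/(-5 + T)) = 3 + T + (T + u)/(-5 + T))
V(l, Z) = -481/42 + Z/42 (V(l, Z) = -3 + ((-15 + Z + 11² - 1*11)/(-5 + 11) - 1*75)/7 = -3 + ((-15 + Z + 121 - 11)/6 - 75)/7 = -3 + ((95 + Z)/6 - 75)/7 = -3 + ((95/6 + Z/6) - 75)/7 = -3 + (-355/6 + Z/6)/7 = -3 + (-355/42 + Z/42) = -481/42 + Z/42)
J = -2835 (J = -19719 + 16884 = -2835)
J - V(188, 121) = -2835 - (-481/42 + (1/42)*121) = -2835 - (-481/42 + 121/42) = -2835 - 1*(-60/7) = -2835 + 60/7 = -19785/7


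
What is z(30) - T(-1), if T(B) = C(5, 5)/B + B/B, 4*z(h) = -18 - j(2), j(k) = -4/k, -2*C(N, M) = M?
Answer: -15/2 ≈ -7.5000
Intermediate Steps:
C(N, M) = -M/2
z(h) = -4 (z(h) = (-18 - (-4)/2)/4 = (-18 - 1*(-2))/4 = (-18 + 2)/4 = (1/4)*(-16) = -4)
T(B) = 1 - 5/(2*B) (T(B) = (-1/2*5)/B + B/B = -5/(2*B) + 1 = 1 - 5/(2*B))
z(30) - T(-1) = -4 - (-5/2 - 1)/(-1) = -4 - (-1)*(-7)/2 = -4 - 1*7/2 = -4 - 7/2 = -15/2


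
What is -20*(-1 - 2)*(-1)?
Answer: -60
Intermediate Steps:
-20*(-1 - 2)*(-1) = -20*(-3)*(-1) = -4*(-15)*(-1) = 60*(-1) = -60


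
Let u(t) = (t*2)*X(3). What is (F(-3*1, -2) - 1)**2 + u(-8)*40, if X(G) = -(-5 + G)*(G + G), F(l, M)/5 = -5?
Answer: -7004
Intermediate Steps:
F(l, M) = -25 (F(l, M) = 5*(-5) = -25)
X(G) = -2*G*(-5 + G) (X(G) = -(-5 + G)*2*G = -2*G*(-5 + G))
u(t) = 24*t (u(t) = (t*2)*(2*3*(5 - 1*3)) = (2*t)*(2*3*(5 - 3)) = (2*t)*(2*3*2) = (2*t)*12 = 24*t)
(F(-3*1, -2) - 1)**2 + u(-8)*40 = (-25 - 1)**2 + (24*(-8))*40 = (-26)**2 - 192*40 = 676 - 7680 = -7004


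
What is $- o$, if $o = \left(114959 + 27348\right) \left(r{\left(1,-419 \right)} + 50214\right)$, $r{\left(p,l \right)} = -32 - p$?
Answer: $-7141107567$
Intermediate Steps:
$o = 7141107567$ ($o = \left(114959 + 27348\right) \left(\left(-32 - 1\right) + 50214\right) = 142307 \left(\left(-32 - 1\right) + 50214\right) = 142307 \left(-33 + 50214\right) = 142307 \cdot 50181 = 7141107567$)
$- o = \left(-1\right) 7141107567 = -7141107567$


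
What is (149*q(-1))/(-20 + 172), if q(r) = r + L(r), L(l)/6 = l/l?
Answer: 745/152 ≈ 4.9013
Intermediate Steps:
L(l) = 6 (L(l) = 6*(l/l) = 6*1 = 6)
q(r) = 6 + r (q(r) = r + 6 = 6 + r)
(149*q(-1))/(-20 + 172) = (149*(6 - 1))/(-20 + 172) = (149*5)/152 = 745*(1/152) = 745/152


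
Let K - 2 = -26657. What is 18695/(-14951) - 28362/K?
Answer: -24758321/132839635 ≈ -0.18638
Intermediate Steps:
K = -26655 (K = 2 - 26657 = -26655)
18695/(-14951) - 28362/K = 18695/(-14951) - 28362/(-26655) = 18695*(-1/14951) - 28362*(-1/26655) = -18695/14951 + 9454/8885 = -24758321/132839635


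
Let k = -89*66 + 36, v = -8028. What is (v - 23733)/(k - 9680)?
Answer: 31761/15518 ≈ 2.0467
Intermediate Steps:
k = -5838 (k = -5874 + 36 = -5838)
(v - 23733)/(k - 9680) = (-8028 - 23733)/(-5838 - 9680) = -31761/(-15518) = -31761*(-1/15518) = 31761/15518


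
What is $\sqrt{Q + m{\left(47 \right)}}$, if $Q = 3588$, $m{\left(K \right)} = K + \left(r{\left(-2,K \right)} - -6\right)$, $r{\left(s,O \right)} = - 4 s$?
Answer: $\sqrt{3649} \approx 60.407$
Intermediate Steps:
$m{\left(K \right)} = 14 + K$ ($m{\left(K \right)} = K - -14 = K + \left(8 + 6\right) = K + 14 = 14 + K$)
$\sqrt{Q + m{\left(47 \right)}} = \sqrt{3588 + \left(14 + 47\right)} = \sqrt{3588 + 61} = \sqrt{3649}$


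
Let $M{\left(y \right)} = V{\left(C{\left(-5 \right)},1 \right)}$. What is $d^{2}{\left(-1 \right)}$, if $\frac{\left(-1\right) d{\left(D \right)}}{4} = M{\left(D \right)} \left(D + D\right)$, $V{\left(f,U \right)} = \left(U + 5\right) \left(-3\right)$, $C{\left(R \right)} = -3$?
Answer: $20736$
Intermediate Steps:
$V{\left(f,U \right)} = -15 - 3 U$ ($V{\left(f,U \right)} = \left(5 + U\right) \left(-3\right) = -15 - 3 U$)
$M{\left(y \right)} = -18$ ($M{\left(y \right)} = -15 - 3 = -18$)
$d{\left(D \right)} = 144 D$ ($d{\left(D \right)} = - 4 \left(- 18 \left(D + D\right)\right) = - 4 \left(- 18 \cdot 2 D\right) = - 4 \left(- 36 D\right) = 144 D$)
$d^{2}{\left(-1 \right)} = \left(144 \left(-1\right)\right)^{2} = \left(-144\right)^{2} = 20736$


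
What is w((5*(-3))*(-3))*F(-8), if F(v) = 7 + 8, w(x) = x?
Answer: 675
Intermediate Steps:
F(v) = 15
w((5*(-3))*(-3))*F(-8) = ((5*(-3))*(-3))*15 = -15*(-3)*15 = 45*15 = 675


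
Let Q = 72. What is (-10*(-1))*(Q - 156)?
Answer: -840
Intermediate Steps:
(-10*(-1))*(Q - 156) = (-10*(-1))*(72 - 156) = 10*(-84) = -840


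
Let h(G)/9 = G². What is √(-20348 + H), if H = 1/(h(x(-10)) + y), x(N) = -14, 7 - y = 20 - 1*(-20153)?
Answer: I*√6890516592594/18402 ≈ 142.65*I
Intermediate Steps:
y = -20166 (y = 7 - (20 - 1*(-20153)) = 7 - (20 + 20153) = 7 - 1*20173 = 7 - 20173 = -20166)
h(G) = 9*G²
H = -1/18402 (H = 1/(9*(-14)² - 20166) = 1/(9*196 - 20166) = 1/(1764 - 20166) = 1/(-18402) = -1/18402 ≈ -5.4342e-5)
√(-20348 + H) = √(-20348 - 1/18402) = √(-374443897/18402) = I*√6890516592594/18402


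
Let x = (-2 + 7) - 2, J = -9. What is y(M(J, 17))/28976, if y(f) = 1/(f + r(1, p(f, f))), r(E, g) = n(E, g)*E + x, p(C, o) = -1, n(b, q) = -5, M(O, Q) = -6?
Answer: -1/231808 ≈ -4.3139e-6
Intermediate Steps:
x = 3 (x = 5 - 2 = 3)
r(E, g) = 3 - 5*E (r(E, g) = -5*E + 3 = 3 - 5*E)
y(f) = 1/(-2 + f) (y(f) = 1/(f + (3 - 5*1)) = 1/(f + (3 - 5)) = 1/(f - 2) = 1/(-2 + f))
y(M(J, 17))/28976 = 1/(-2 - 6*28976) = (1/28976)/(-8) = -1/8*1/28976 = -1/231808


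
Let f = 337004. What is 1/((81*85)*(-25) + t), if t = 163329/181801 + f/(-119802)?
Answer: -22361523/3849019960054 ≈ -5.8097e-6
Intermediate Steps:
t = -42813679/22361523 (t = 163329/181801 + 337004/(-119802) = 163329*(1/181801) + 337004*(-1/119802) = 163329/181801 - 346/123 = -42813679/22361523 ≈ -1.9146)
1/((81*85)*(-25) + t) = 1/((81*85)*(-25) - 42813679/22361523) = 1/(6885*(-25) - 42813679/22361523) = 1/(-172125 - 42813679/22361523) = 1/(-3849019960054/22361523) = -22361523/3849019960054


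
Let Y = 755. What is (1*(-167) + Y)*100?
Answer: 58800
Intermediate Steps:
(1*(-167) + Y)*100 = (1*(-167) + 755)*100 = (-167 + 755)*100 = 588*100 = 58800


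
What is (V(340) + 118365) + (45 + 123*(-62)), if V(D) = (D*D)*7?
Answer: 919984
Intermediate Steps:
V(D) = 7*D² (V(D) = D²*7 = 7*D²)
(V(340) + 118365) + (45 + 123*(-62)) = (7*340² + 118365) + (45 + 123*(-62)) = (7*115600 + 118365) + (45 - 7626) = (809200 + 118365) - 7581 = 927565 - 7581 = 919984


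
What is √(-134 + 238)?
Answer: 2*√26 ≈ 10.198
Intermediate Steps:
√(-134 + 238) = √104 = 2*√26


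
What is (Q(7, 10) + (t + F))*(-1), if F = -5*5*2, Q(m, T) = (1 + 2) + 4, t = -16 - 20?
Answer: 79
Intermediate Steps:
t = -36
Q(m, T) = 7 (Q(m, T) = 3 + 4 = 7)
F = -50 (F = -25*2 = -50)
(Q(7, 10) + (t + F))*(-1) = (7 + (-36 - 50))*(-1) = (7 - 86)*(-1) = -79*(-1) = 79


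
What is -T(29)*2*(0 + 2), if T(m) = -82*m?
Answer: 9512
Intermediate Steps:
-T(29)*2*(0 + 2) = -(-82*29)*2*(0 + 2) = -(-2378)*2*2 = -(-2378)*4 = -1*(-9512) = 9512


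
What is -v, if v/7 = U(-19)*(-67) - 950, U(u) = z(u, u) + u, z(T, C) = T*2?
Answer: -20083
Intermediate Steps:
z(T, C) = 2*T
U(u) = 3*u (U(u) = 2*u + u = 3*u)
v = 20083 (v = 7*((3*(-19))*(-67) - 950) = 7*(-57*(-67) - 950) = 7*(3819 - 950) = 7*2869 = 20083)
-v = -1*20083 = -20083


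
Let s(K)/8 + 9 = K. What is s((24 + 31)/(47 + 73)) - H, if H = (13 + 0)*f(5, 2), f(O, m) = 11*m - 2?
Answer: -985/3 ≈ -328.33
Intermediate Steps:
s(K) = -72 + 8*K
f(O, m) = -2 + 11*m
H = 260 (H = (13 + 0)*(-2 + 11*2) = 13*(-2 + 22) = 13*20 = 260)
s((24 + 31)/(47 + 73)) - H = (-72 + 8*((24 + 31)/(47 + 73))) - 1*260 = (-72 + 8*(55/120)) - 260 = (-72 + 8*(55*(1/120))) - 260 = (-72 + 8*(11/24)) - 260 = (-72 + 11/3) - 260 = -205/3 - 260 = -985/3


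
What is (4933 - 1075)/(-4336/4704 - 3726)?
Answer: -1134252/1095715 ≈ -1.0352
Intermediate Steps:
(4933 - 1075)/(-4336/4704 - 3726) = 3858/(-4336*1/4704 - 3726) = 3858/(-271/294 - 3726) = 3858/(-1095715/294) = 3858*(-294/1095715) = -1134252/1095715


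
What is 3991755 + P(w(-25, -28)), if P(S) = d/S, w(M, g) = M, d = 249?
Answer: 99793626/25 ≈ 3.9917e+6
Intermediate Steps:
P(S) = 249/S
3991755 + P(w(-25, -28)) = 3991755 + 249/(-25) = 3991755 + 249*(-1/25) = 3991755 - 249/25 = 99793626/25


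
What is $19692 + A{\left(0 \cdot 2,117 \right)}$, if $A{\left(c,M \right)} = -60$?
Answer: $19632$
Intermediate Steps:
$19692 + A{\left(0 \cdot 2,117 \right)} = 19692 - 60 = 19632$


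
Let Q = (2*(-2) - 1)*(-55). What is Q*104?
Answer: 28600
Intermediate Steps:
Q = 275 (Q = (-4 - 1)*(-55) = -5*(-55) = 275)
Q*104 = 275*104 = 28600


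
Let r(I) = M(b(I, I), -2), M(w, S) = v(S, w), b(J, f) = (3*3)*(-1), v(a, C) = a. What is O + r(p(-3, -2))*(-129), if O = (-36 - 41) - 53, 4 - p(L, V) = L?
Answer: 128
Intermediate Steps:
p(L, V) = 4 - L
O = -130 (O = -77 - 53 = -130)
b(J, f) = -9 (b(J, f) = 9*(-1) = -9)
M(w, S) = S
r(I) = -2
O + r(p(-3, -2))*(-129) = -130 - 2*(-129) = -130 + 258 = 128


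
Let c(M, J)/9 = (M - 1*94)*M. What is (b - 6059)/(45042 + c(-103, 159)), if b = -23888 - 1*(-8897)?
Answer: -21050/227661 ≈ -0.092462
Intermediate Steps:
c(M, J) = 9*M*(-94 + M) (c(M, J) = 9*((M - 1*94)*M) = 9*((M - 94)*M) = 9*((-94 + M)*M) = 9*(M*(-94 + M)) = 9*M*(-94 + M))
b = -14991 (b = -23888 + 8897 = -14991)
(b - 6059)/(45042 + c(-103, 159)) = (-14991 - 6059)/(45042 + 9*(-103)*(-94 - 103)) = -21050/(45042 + 9*(-103)*(-197)) = -21050/(45042 + 182619) = -21050/227661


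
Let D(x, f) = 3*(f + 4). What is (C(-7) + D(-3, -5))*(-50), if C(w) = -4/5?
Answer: 190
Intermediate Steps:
D(x, f) = 12 + 3*f (D(x, f) = 3*(4 + f) = 12 + 3*f)
C(w) = -⅘ (C(w) = -4*⅕ = -⅘)
(C(-7) + D(-3, -5))*(-50) = (-⅘ + (12 + 3*(-5)))*(-50) = (-⅘ + (12 - 15))*(-50) = (-⅘ - 3)*(-50) = -19/5*(-50) = 190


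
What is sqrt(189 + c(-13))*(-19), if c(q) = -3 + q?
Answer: -19*sqrt(173) ≈ -249.91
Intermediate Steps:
sqrt(189 + c(-13))*(-19) = sqrt(189 + (-3 - 13))*(-19) = sqrt(189 - 16)*(-19) = sqrt(173)*(-19) = -19*sqrt(173)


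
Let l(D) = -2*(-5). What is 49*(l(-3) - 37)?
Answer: -1323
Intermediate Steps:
l(D) = 10
49*(l(-3) - 37) = 49*(10 - 37) = 49*(-27) = -1323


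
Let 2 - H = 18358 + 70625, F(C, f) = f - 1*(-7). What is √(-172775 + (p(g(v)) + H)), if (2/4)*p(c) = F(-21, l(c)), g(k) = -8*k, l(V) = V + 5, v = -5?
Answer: 2*I*√65413 ≈ 511.52*I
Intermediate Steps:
l(V) = 5 + V
F(C, f) = 7 + f (F(C, f) = f + 7 = 7 + f)
p(c) = 24 + 2*c (p(c) = 2*(7 + (5 + c)) = 2*(12 + c) = 24 + 2*c)
H = -88981 (H = 2 - (18358 + 70625) = 2 - 1*88983 = 2 - 88983 = -88981)
√(-172775 + (p(g(v)) + H)) = √(-172775 + ((24 + 2*(-8*(-5))) - 88981)) = √(-172775 + ((24 + 2*40) - 88981)) = √(-172775 + ((24 + 80) - 88981)) = √(-172775 + (104 - 88981)) = √(-172775 - 88877) = √(-261652) = 2*I*√65413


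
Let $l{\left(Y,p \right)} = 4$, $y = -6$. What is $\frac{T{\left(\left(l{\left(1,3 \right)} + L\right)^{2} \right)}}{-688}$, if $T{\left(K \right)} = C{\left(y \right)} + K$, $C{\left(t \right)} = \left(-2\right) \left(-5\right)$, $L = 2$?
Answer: $- \frac{23}{344} \approx -0.06686$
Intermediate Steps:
$C{\left(t \right)} = 10$
$T{\left(K \right)} = 10 + K$
$\frac{T{\left(\left(l{\left(1,3 \right)} + L\right)^{2} \right)}}{-688} = \frac{10 + \left(4 + 2\right)^{2}}{-688} = \left(10 + 6^{2}\right) \left(- \frac{1}{688}\right) = \left(10 + 36\right) \left(- \frac{1}{688}\right) = 46 \left(- \frac{1}{688}\right) = - \frac{23}{344}$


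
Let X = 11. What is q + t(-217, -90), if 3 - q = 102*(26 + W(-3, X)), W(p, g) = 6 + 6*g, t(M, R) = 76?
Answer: -9917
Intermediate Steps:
q = -9993 (q = 3 - 102*(26 + (6 + 6*11)) = 3 - 102*(26 + (6 + 66)) = 3 - 102*(26 + 72) = 3 - 102*98 = 3 - 1*9996 = 3 - 9996 = -9993)
q + t(-217, -90) = -9993 + 76 = -9917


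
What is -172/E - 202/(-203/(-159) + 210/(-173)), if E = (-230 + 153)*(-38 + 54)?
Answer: -244471595/76076 ≈ -3213.5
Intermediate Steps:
E = -1232 (E = -77*16 = -1232)
-172/E - 202/(-203/(-159) + 210/(-173)) = -172/(-1232) - 202/(-203/(-159) + 210/(-173)) = -172*(-1/1232) - 202/(-203*(-1/159) + 210*(-1/173)) = 43/308 - 202/(203/159 - 210/173) = 43/308 - 202/1729/27507 = 43/308 - 202*27507/1729 = 43/308 - 5556414/1729 = -244471595/76076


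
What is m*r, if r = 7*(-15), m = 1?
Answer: -105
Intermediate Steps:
r = -105
m*r = 1*(-105) = -105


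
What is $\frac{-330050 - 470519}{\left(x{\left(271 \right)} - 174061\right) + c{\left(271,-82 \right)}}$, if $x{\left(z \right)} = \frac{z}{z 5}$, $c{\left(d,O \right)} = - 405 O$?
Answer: $\frac{4002845}{704254} \approx 5.6838$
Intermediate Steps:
$x{\left(z \right)} = \frac{1}{5}$ ($x{\left(z \right)} = \frac{z}{5 z} = z \frac{1}{5 z} = \frac{1}{5}$)
$\frac{-330050 - 470519}{\left(x{\left(271 \right)} - 174061\right) + c{\left(271,-82 \right)}} = \frac{-330050 - 470519}{\left(\frac{1}{5} - 174061\right) - -33210} = - \frac{800569}{\left(\frac{1}{5} - 174061\right) + 33210} = - \frac{800569}{- \frac{870304}{5} + 33210} = - \frac{800569}{- \frac{704254}{5}} = \left(-800569\right) \left(- \frac{5}{704254}\right) = \frac{4002845}{704254}$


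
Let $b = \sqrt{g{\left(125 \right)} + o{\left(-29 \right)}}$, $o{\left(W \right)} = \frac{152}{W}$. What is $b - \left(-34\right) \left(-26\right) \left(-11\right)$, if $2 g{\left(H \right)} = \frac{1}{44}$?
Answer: $9724 + \frac{3 i \sqrt{946154}}{1276} \approx 9724.0 + 2.2869 i$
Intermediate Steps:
$g{\left(H \right)} = \frac{1}{88}$ ($g{\left(H \right)} = \frac{1}{2 \cdot 44} = \frac{1}{2} \cdot \frac{1}{44} = \frac{1}{88}$)
$b = \frac{3 i \sqrt{946154}}{1276}$ ($b = \sqrt{\frac{1}{88} + \frac{152}{-29}} = \sqrt{\frac{1}{88} + 152 \left(- \frac{1}{29}\right)} = \sqrt{\frac{1}{88} - \frac{152}{29}} = \sqrt{- \frac{13347}{2552}} = \frac{3 i \sqrt{946154}}{1276} \approx 2.2869 i$)
$b - \left(-34\right) \left(-26\right) \left(-11\right) = \frac{3 i \sqrt{946154}}{1276} - \left(-34\right) \left(-26\right) \left(-11\right) = \frac{3 i \sqrt{946154}}{1276} - 884 \left(-11\right) = \frac{3 i \sqrt{946154}}{1276} - -9724 = \frac{3 i \sqrt{946154}}{1276} + 9724 = 9724 + \frac{3 i \sqrt{946154}}{1276}$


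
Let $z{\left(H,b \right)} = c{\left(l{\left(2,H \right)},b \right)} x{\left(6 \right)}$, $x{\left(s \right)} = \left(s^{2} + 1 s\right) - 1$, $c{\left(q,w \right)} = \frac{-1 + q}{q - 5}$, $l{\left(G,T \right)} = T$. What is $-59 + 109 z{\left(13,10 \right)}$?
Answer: $\frac{13289}{2} \approx 6644.5$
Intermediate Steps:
$c{\left(q,w \right)} = \frac{-1 + q}{-5 + q}$
$x{\left(s \right)} = -1 + s + s^{2}$ ($x{\left(s \right)} = \left(s^{2} + s\right) - 1 = \left(s + s^{2}\right) - 1 = -1 + s + s^{2}$)
$z{\left(H,b \right)} = \frac{41 \left(-1 + H\right)}{-5 + H}$ ($z{\left(H,b \right)} = \frac{-1 + H}{-5 + H} \left(-1 + 6 + 6^{2}\right) = \frac{-1 + H}{-5 + H} \left(-1 + 6 + 36\right) = \frac{-1 + H}{-5 + H} 41 = \frac{41 \left(-1 + H\right)}{-5 + H}$)
$-59 + 109 z{\left(13,10 \right)} = -59 + 109 \frac{41 \left(-1 + 13\right)}{-5 + 13} = -59 + 109 \cdot 41 \cdot \frac{1}{8} \cdot 12 = -59 + 109 \cdot \frac{123}{2} = -59 + \frac{13407}{2} = \frac{13289}{2}$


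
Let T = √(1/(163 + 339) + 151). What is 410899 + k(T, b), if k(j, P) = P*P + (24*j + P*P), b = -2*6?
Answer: 411187 + 84*√776594/251 ≈ 4.1148e+5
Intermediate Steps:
T = 7*√776594/502 (T = √(1/502 + 151) = √(75803/502) = 7*√776594/502 ≈ 12.288)
b = -12
k(j, P) = 2*P² + 24*j (k(j, P) = P² + (24*j + P²) = P² + (P² + 24*j) = 2*P² + 24*j)
410899 + k(T, b) = 410899 + (2*(-12)² + 24*(7*√776594/502)) = 410899 + (2*144 + 84*√776594/251) = 410899 + (288 + 84*√776594/251) = 411187 + 84*√776594/251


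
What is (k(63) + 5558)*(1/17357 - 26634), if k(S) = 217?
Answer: -2669703596175/17357 ≈ -1.5381e+8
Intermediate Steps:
(k(63) + 5558)*(1/17357 - 26634) = (217 + 5558)*(1/17357 - 26634) = 5775*(1/17357 - 26634) = 5775*(-462286337/17357) = -2669703596175/17357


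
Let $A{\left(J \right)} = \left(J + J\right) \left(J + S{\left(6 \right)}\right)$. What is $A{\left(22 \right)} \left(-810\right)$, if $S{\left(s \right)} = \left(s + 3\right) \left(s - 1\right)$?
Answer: $-2387880$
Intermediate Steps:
$S{\left(s \right)} = \left(-1 + s\right) \left(3 + s\right)$ ($S{\left(s \right)} = \left(3 + s\right) \left(-1 + s\right) = \left(-1 + s\right) \left(3 + s\right)$)
$A{\left(J \right)} = 2 J \left(45 + J\right)$ ($A{\left(J \right)} = \left(J + J\right) \left(J + \left(-3 + 6^{2} + 2 \cdot 6\right)\right) = 2 J \left(J + \left(-3 + 36 + 12\right)\right) = 2 J \left(J + 45\right) = 2 J \left(45 + J\right)$)
$A{\left(22 \right)} \left(-810\right) = 2 \cdot 22 \left(45 + 22\right) \left(-810\right) = 2 \cdot 22 \cdot 67 \left(-810\right) = 2948 \left(-810\right) = -2387880$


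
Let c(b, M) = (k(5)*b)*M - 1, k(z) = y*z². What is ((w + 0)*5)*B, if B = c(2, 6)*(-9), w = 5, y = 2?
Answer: -134775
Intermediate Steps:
k(z) = 2*z²
c(b, M) = -1 + 50*M*b (c(b, M) = ((2*5²)*b)*M - 1 = ((2*25)*b)*M - 1 = (50*b)*M - 1 = 50*M*b - 1 = -1 + 50*M*b)
B = -5391 (B = (-1 + 50*6*2)*(-9) = (-1 + 600)*(-9) = 599*(-9) = -5391)
((w + 0)*5)*B = ((5 + 0)*5)*(-5391) = (5*5)*(-5391) = 25*(-5391) = -134775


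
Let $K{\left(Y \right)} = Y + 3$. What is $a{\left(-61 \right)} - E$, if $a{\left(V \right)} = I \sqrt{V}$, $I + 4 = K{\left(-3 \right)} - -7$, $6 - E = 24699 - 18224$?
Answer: $6469 + 3 i \sqrt{61} \approx 6469.0 + 23.431 i$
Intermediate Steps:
$K{\left(Y \right)} = 3 + Y$
$E = -6469$ ($E = 6 - \left(24699 - 18224\right) = 6 - 6475 = -6469$)
$I = 3$ ($I = -4 + \left(\left(3 - 3\right) - -7\right) = -4 + \left(0 + 7\right) = -4 + 7 = 3$)
$a{\left(V \right)} = 3 \sqrt{V}$
$a{\left(-61 \right)} - E = 3 \sqrt{-61} - -6469 = 3 i \sqrt{61} + 6469 = 6469 + 3 i \sqrt{61}$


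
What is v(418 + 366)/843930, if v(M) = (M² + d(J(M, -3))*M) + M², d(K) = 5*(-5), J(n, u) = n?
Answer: 604856/421965 ≈ 1.4334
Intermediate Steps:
d(K) = -25
v(M) = -25*M + 2*M² (v(M) = (M² - 25*M) + M² = -25*M + 2*M²)
v(418 + 366)/843930 = ((418 + 366)*(-25 + 2*(418 + 366)))/843930 = (784*(-25 + 2*784))*(1/843930) = (784*(-25 + 1568))*(1/843930) = (784*1543)*(1/843930) = 1209712*(1/843930) = 604856/421965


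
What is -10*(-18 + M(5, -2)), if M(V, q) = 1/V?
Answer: 178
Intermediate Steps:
-10*(-18 + M(5, -2)) = -10*(-18 + 1/5) = -10*(-89/5) = 178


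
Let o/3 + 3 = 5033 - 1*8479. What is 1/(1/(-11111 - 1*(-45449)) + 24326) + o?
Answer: -8642913103245/835306189 ≈ -10347.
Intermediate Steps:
o = -10347 (o = -9 + 3*(5033 - 1*8479) = -9 + 3*(5033 - 8479) = -9 + 3*(-3446) = -9 - 10338 = -10347)
1/(1/(-11111 - 1*(-45449)) + 24326) + o = 1/(1/(-11111 - 1*(-45449)) + 24326) - 10347 = 1/(1/(-11111 + 45449) + 24326) - 10347 = 1/(1/34338 + 24326) - 10347 = 1/(835306189/34338) - 10347 = 34338/835306189 - 10347 = -8642913103245/835306189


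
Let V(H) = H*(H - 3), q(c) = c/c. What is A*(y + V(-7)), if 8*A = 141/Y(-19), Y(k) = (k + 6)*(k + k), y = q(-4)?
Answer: 10011/3952 ≈ 2.5331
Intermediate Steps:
q(c) = 1
y = 1
Y(k) = 2*k*(6 + k) (Y(k) = (6 + k)*(2*k) = 2*k*(6 + k))
V(H) = H*(-3 + H)
A = 141/3952 (A = (141/((2*(-19)*(6 - 19))))/8 = (141/((2*(-19)*(-13))))/8 = (141/494)/8 = (141*(1/494))/8 = (1/8)*(141/494) = 141/3952 ≈ 0.035678)
A*(y + V(-7)) = 141*(1 - 7*(-3 - 7))/3952 = 141*(1 - 7*(-10))/3952 = 141*(1 + 70)/3952 = (141/3952)*71 = 10011/3952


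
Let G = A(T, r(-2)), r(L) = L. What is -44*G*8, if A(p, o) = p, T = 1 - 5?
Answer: 1408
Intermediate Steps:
T = -4
G = -4
-44*G*8 = -44*(-4)*8 = 176*8 = 1408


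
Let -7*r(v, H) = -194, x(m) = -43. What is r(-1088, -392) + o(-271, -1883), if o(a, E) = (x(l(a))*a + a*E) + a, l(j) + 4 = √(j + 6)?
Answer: 3651919/7 ≈ 5.2170e+5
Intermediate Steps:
l(j) = -4 + √(6 + j) (l(j) = -4 + √(j + 6) = -4 + √(6 + j))
o(a, E) = -42*a + E*a (o(a, E) = (-43*a + a*E) + a = (-43*a + E*a) + a = -42*a + E*a)
r(v, H) = 194/7 (r(v, H) = -⅐*(-194) = 194/7)
r(-1088, -392) + o(-271, -1883) = 194/7 - 271*(-42 - 1883) = 194/7 - 271*(-1925) = 194/7 + 521675 = 3651919/7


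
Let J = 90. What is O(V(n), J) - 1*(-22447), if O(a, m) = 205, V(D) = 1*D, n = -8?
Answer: 22652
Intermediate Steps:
V(D) = D
O(V(n), J) - 1*(-22447) = 205 - 1*(-22447) = 205 + 22447 = 22652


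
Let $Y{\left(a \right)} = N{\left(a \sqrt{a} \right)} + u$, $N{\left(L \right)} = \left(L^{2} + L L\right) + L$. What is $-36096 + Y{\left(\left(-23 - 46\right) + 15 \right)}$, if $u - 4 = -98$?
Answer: $-351118 - 162 i \sqrt{6} \approx -3.5112 \cdot 10^{5} - 396.82 i$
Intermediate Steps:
$u = -94$ ($u = 4 - 98 = -94$)
$N{\left(L \right)} = L + 2 L^{2}$ ($N{\left(L \right)} = \left(L^{2} + L^{2}\right) + L = 2 L^{2} + L = L + 2 L^{2}$)
$Y{\left(a \right)} = -94 + a^{\frac{3}{2}} \left(1 + 2 a^{\frac{3}{2}}\right)$ ($Y{\left(a \right)} = a \sqrt{a} \left(1 + 2 a \sqrt{a}\right) - 94 = a^{\frac{3}{2}} \left(1 + 2 a^{\frac{3}{2}}\right) - 94 = -94 + a^{\frac{3}{2}} \left(1 + 2 a^{\frac{3}{2}}\right)$)
$-36096 + Y{\left(\left(-23 - 46\right) + 15 \right)} = -36096 + \left(-94 + \left(\left(-23 - 46\right) + 15\right)^{\frac{3}{2}} + 2 \left(\left(-23 - 46\right) + 15\right)^{3}\right) = -36096 + \left(-94 + \left(-69 + 15\right)^{\frac{3}{2}} + 2 \left(-69 + 15\right)^{3}\right) = -36096 + \left(-94 + \left(-54\right)^{\frac{3}{2}} + 2 \left(-54\right)^{3}\right) = -36096 - \left(315022 + 162 i \sqrt{6}\right) = -351118 - 162 i \sqrt{6}$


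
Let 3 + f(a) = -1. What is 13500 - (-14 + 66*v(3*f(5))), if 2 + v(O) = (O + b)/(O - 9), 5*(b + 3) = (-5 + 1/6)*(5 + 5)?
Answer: 284938/21 ≈ 13568.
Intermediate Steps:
f(a) = -4 (f(a) = -3 - 1 = -4)
b = -38/3 (b = -3 + ((-5 + 1/6)*(5 + 5))/5 = -3 + ((-5 + ⅙)*10)/5 = -3 + (-29/6*10)/5 = -3 + (⅕)*(-145/3) = -3 - 29/3 = -38/3 ≈ -12.667)
v(O) = -2 + (-38/3 + O)/(-9 + O) (v(O) = -2 + (O - 38/3)/(O - 9) = -2 + (-38/3 + O)/(-9 + O))
13500 - (-14 + 66*v(3*f(5))) = 13500 - (-14 + 66*((16/3 - 3*(-4))/(-9 + 3*(-4)))) = 13500 - (-14 + 66*((16/3 - 1*(-12))/(-9 - 12))) = 13500 - (-14 + 66*((16/3 + 12)/(-21))) = 13500 - (-14 + 66*(-1/21*52/3)) = 13500 - (-14 + 66*(-52/63)) = 13500 - (-14 - 1144/21) = 13500 - 1*(-1438/21) = 13500 + 1438/21 = 284938/21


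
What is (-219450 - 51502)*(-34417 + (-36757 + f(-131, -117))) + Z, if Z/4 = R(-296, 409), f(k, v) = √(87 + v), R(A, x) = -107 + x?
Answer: 19284738856 - 270952*I*√30 ≈ 1.9285e+10 - 1.4841e+6*I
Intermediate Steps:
Z = 1208 (Z = 4*(-107 + 409) = 4*302 = 1208)
(-219450 - 51502)*(-34417 + (-36757 + f(-131, -117))) + Z = (-219450 - 51502)*(-34417 + (-36757 + √(87 - 117))) + 1208 = -270952*(-34417 + (-36757 + √(-30))) + 1208 = -270952*(-34417 + (-36757 + I*√30)) + 1208 = -270952*(-71174 + I*√30) + 1208 = (19284737648 - 270952*I*√30) + 1208 = 19284738856 - 270952*I*√30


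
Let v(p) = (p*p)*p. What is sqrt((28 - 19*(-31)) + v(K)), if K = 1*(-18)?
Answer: I*sqrt(5215) ≈ 72.215*I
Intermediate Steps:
K = -18
v(p) = p**3 (v(p) = p**2*p = p**3)
sqrt((28 - 19*(-31)) + v(K)) = sqrt((28 - 19*(-31)) + (-18)**3) = sqrt((28 + 589) - 5832) = sqrt(617 - 5832) = sqrt(-5215) = I*sqrt(5215)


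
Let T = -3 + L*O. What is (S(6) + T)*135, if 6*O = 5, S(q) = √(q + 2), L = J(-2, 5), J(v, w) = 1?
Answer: -585/2 + 270*√2 ≈ 89.338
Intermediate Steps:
L = 1
S(q) = √(2 + q)
O = ⅚ (O = (⅙)*5 = ⅚ ≈ 0.83333)
T = -13/6 (T = -3 + 1*(⅚) = -3 + ⅚ = -13/6 ≈ -2.1667)
(S(6) + T)*135 = (√(2 + 6) - 13/6)*135 = (√8 - 13/6)*135 = (2*√2 - 13/6)*135 = (-13/6 + 2*√2)*135 = -585/2 + 270*√2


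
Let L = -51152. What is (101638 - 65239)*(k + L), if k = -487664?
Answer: -19612363584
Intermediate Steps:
(101638 - 65239)*(k + L) = (101638 - 65239)*(-487664 - 51152) = 36399*(-538816) = -19612363584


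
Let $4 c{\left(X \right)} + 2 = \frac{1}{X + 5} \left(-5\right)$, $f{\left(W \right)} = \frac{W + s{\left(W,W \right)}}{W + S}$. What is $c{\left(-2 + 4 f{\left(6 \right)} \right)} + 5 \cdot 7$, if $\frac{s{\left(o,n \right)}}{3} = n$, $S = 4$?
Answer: $\frac{8669}{252} \approx 34.401$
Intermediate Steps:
$s{\left(o,n \right)} = 3 n$
$f{\left(W \right)} = \frac{4 W}{4 + W}$ ($f{\left(W \right)} = \frac{W + 3 W}{W + 4} = \frac{4 W}{4 + W}$)
$c{\left(X \right)} = - \frac{1}{2} - \frac{5}{4 \left(5 + X\right)}$ ($c{\left(X \right)} = - \frac{1}{2} + \frac{\frac{1}{X + 5} \left(-5\right)}{4} = - \frac{1}{2} + \frac{\frac{1}{5 + X} \left(-5\right)}{4} = - \frac{1}{2} + \frac{\left(-5\right) \frac{1}{5 + X}}{4} = - \frac{1}{2} - \frac{5}{4 \left(5 + X\right)}$)
$c{\left(-2 + 4 f{\left(6 \right)} \right)} + 5 \cdot 7 = \frac{-15 - 2 \left(-2 + 4 \cdot 4 \cdot 6 \frac{1}{4 + 6}\right)}{4 \left(5 - \left(2 - 4 \cdot 4 \cdot 6 \frac{1}{4 + 6}\right)\right)} + 5 \cdot 7 = \frac{-15 - 2 \left(-2 + 4 \cdot 4 \cdot 6 \cdot \frac{1}{10}\right)}{4 \left(5 - \left(2 - 4 \cdot 4 \cdot 6 \cdot \frac{1}{10}\right)\right)} + 35 = \frac{-15 - 2 \left(-2 + 4 \cdot \frac{12}{5}\right)}{4 \left(5 + \left(-2 + 4 \cdot \frac{12}{5}\right)\right)} + 35 = \frac{-15 - 2 \left(-2 + \frac{48}{5}\right)}{4 \left(5 + \left(-2 + \frac{48}{5}\right)\right)} + 35 = \frac{-15 - \frac{76}{5}}{4 \left(5 + \frac{38}{5}\right)} + 35 = \frac{-15 - \frac{76}{5}}{4 \cdot \frac{63}{5}} + 35 = \frac{1}{4} \cdot \frac{5}{63} \left(- \frac{151}{5}\right) + 35 = - \frac{151}{252} + 35 = \frac{8669}{252}$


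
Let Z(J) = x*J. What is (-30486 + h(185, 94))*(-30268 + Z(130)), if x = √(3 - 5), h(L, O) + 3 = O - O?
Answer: 922841052 - 3963570*I*√2 ≈ 9.2284e+8 - 5.6053e+6*I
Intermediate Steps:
h(L, O) = -3 (h(L, O) = -3 + (O - O) = -3 + 0 = -3)
x = I*√2 (x = √(-2) = I*√2 ≈ 1.4142*I)
Z(J) = I*J*√2 (Z(J) = (I*√2)*J = I*J*√2)
(-30486 + h(185, 94))*(-30268 + Z(130)) = (-30486 - 3)*(-30268 + I*130*√2) = -30489*(-30268 + 130*I*√2) = 922841052 - 3963570*I*√2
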